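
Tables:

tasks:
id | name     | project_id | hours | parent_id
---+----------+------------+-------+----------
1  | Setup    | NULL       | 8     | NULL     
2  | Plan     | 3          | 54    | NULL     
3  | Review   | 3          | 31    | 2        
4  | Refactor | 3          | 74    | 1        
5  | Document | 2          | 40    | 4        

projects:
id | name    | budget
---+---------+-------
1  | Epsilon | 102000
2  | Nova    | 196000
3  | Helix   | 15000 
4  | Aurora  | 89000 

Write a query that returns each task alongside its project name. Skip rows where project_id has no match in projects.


INNER JOIN keeps only tasks rows whose project_id matches an id in projects. Walk through each task:
  - task 1 (Setup): project_id=NULL, no match -> dropped
  - task 2 (Plan): project_id=3 -> matches Helix
  - task 3 (Review): project_id=3 -> matches Helix
  - task 4 (Refactor): project_id=3 -> matches Helix
  - task 5 (Document): project_id=2 -> matches Nova
So 1 of 5 rows is dropped.

SQL:
SELECT a.name, b.name AS project
FROM tasks a
INNER JOIN projects b ON a.project_id = b.id

Result:
name     | project
---------+--------
Plan     | Helix  
Review   | Helix  
Refactor | Helix  
Document | Nova   


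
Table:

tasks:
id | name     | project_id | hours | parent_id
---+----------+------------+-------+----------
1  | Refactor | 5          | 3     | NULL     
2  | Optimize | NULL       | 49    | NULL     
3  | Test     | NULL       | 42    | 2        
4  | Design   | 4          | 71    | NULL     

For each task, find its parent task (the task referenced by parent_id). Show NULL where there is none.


This is a self-join: tasks is joined to a second copy of itself, matching each row's parent_id to another row's id. Use LEFT JOIN so rows with parent_id=NULL are kept.
  - task 1 (Refactor): parent_id=NULL -> NULL
  - task 2 (Optimize): parent_id=NULL -> NULL
  - task 3 (Test): parent_id=2 -> Optimize
  - task 4 (Design): parent_id=NULL -> NULL

SQL:
SELECT a.name AS item, b.name AS parent
FROM tasks a
LEFT JOIN tasks b ON a.parent_id = b.id

Result:
item     | parent  
---------+---------
Refactor | NULL    
Optimize | NULL    
Test     | Optimize
Design   | NULL    


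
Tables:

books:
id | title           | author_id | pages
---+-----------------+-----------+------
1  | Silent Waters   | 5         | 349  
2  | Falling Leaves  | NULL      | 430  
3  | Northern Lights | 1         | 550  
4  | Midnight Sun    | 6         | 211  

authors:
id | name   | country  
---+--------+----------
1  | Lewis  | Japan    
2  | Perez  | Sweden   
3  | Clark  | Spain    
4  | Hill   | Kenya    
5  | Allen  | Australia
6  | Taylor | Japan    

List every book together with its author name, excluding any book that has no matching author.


INNER JOIN keeps only books rows whose author_id matches an id in authors. Walk through each book:
  - book 1 (Silent Waters): author_id=5 -> matches Allen
  - book 2 (Falling Leaves): author_id=NULL, no match -> dropped
  - book 3 (Northern Lights): author_id=1 -> matches Lewis
  - book 4 (Midnight Sun): author_id=6 -> matches Taylor
So 1 of 4 rows is dropped.

SQL:
SELECT a.title, b.name AS author
FROM books a
INNER JOIN authors b ON a.author_id = b.id

Result:
title           | author
----------------+-------
Silent Waters   | Allen 
Northern Lights | Lewis 
Midnight Sun    | Taylor


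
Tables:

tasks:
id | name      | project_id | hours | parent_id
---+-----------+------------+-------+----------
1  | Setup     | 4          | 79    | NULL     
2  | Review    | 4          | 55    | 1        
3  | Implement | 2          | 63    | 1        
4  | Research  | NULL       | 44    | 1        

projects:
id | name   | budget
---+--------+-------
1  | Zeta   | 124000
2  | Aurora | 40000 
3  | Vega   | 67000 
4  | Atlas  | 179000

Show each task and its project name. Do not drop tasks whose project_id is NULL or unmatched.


LEFT JOIN keeps every row from tasks (the left table); where project_id has no match in projects, the project columns become NULL. Walk through each task:
  - task 1 (Setup): project_id=4 -> matches Atlas
  - task 2 (Review): project_id=4 -> matches Atlas
  - task 3 (Implement): project_id=2 -> matches Aurora
  - task 4 (Research): project_id=NULL, no match -> kept with NULL
All 4 rows appear; 1 has NULL project.

SQL:
SELECT a.name, b.name AS project
FROM tasks a
LEFT JOIN projects b ON a.project_id = b.id

Result:
name      | project
----------+--------
Setup     | Atlas  
Review    | Atlas  
Implement | Aurora 
Research  | NULL   


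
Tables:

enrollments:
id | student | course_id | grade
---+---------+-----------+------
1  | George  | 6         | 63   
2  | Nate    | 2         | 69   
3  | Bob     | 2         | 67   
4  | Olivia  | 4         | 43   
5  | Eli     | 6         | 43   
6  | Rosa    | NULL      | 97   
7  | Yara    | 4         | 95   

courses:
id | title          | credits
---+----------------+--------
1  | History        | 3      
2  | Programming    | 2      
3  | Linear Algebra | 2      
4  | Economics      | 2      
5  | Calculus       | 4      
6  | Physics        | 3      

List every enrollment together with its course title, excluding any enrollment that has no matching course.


INNER JOIN keeps only enrollments rows whose course_id matches an id in courses. Walk through each enrollment:
  - enrollment 1 (George): course_id=6 -> matches Physics
  - enrollment 2 (Nate): course_id=2 -> matches Programming
  - enrollment 3 (Bob): course_id=2 -> matches Programming
  - enrollment 4 (Olivia): course_id=4 -> matches Economics
  - enrollment 5 (Eli): course_id=6 -> matches Physics
  - enrollment 6 (Rosa): course_id=NULL, no match -> dropped
  - enrollment 7 (Yara): course_id=4 -> matches Economics
So 1 of 7 rows is dropped.

SQL:
SELECT a.student, b.title AS course
FROM enrollments a
INNER JOIN courses b ON a.course_id = b.id

Result:
student | course     
--------+------------
George  | Physics    
Nate    | Programming
Bob     | Programming
Olivia  | Economics  
Eli     | Physics    
Yara    | Economics  


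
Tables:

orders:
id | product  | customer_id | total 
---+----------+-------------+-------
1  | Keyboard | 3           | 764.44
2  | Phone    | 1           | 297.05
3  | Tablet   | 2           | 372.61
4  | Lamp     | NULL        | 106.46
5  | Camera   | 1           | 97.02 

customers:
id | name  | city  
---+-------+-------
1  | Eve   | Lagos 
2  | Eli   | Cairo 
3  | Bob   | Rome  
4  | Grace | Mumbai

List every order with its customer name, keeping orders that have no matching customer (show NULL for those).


LEFT JOIN keeps every row from orders (the left table); where customer_id has no match in customers, the customer columns become NULL. Walk through each order:
  - order 1 (Keyboard): customer_id=3 -> matches Bob
  - order 2 (Phone): customer_id=1 -> matches Eve
  - order 3 (Tablet): customer_id=2 -> matches Eli
  - order 4 (Lamp): customer_id=NULL, no match -> kept with NULL
  - order 5 (Camera): customer_id=1 -> matches Eve
All 5 rows appear; 1 has NULL customer.

SQL:
SELECT a.product, b.name AS customer
FROM orders a
LEFT JOIN customers b ON a.customer_id = b.id

Result:
product  | customer
---------+---------
Keyboard | Bob     
Phone    | Eve     
Tablet   | Eli     
Lamp     | NULL    
Camera   | Eve     


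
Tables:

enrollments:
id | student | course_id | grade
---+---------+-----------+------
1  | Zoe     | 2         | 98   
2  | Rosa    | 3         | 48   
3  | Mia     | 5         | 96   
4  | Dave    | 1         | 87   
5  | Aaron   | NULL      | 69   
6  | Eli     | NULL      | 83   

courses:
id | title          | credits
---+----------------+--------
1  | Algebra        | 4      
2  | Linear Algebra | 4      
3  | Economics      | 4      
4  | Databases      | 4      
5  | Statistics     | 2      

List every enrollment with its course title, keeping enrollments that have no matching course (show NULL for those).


LEFT JOIN keeps every row from enrollments (the left table); where course_id has no match in courses, the course columns become NULL. Walk through each enrollment:
  - enrollment 1 (Zoe): course_id=2 -> matches Linear Algebra
  - enrollment 2 (Rosa): course_id=3 -> matches Economics
  - enrollment 3 (Mia): course_id=5 -> matches Statistics
  - enrollment 4 (Dave): course_id=1 -> matches Algebra
  - enrollment 5 (Aaron): course_id=NULL, no match -> kept with NULL
  - enrollment 6 (Eli): course_id=NULL, no match -> kept with NULL
All 6 rows appear; 2 have NULL course.

SQL:
SELECT a.student, b.title AS course
FROM enrollments a
LEFT JOIN courses b ON a.course_id = b.id

Result:
student | course        
--------+---------------
Zoe     | Linear Algebra
Rosa    | Economics     
Mia     | Statistics    
Dave    | Algebra       
Aaron   | NULL          
Eli     | NULL          


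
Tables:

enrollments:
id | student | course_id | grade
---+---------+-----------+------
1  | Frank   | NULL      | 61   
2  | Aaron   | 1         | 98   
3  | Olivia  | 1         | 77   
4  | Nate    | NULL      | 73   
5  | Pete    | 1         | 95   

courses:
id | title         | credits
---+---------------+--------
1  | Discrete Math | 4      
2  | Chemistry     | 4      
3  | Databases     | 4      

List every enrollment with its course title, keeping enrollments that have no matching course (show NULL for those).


LEFT JOIN keeps every row from enrollments (the left table); where course_id has no match in courses, the course columns become NULL. Walk through each enrollment:
  - enrollment 1 (Frank): course_id=NULL, no match -> kept with NULL
  - enrollment 2 (Aaron): course_id=1 -> matches Discrete Math
  - enrollment 3 (Olivia): course_id=1 -> matches Discrete Math
  - enrollment 4 (Nate): course_id=NULL, no match -> kept with NULL
  - enrollment 5 (Pete): course_id=1 -> matches Discrete Math
All 5 rows appear; 2 have NULL course.

SQL:
SELECT a.student, b.title AS course
FROM enrollments a
LEFT JOIN courses b ON a.course_id = b.id

Result:
student | course       
--------+--------------
Frank   | NULL         
Aaron   | Discrete Math
Olivia  | Discrete Math
Nate    | NULL         
Pete    | Discrete Math


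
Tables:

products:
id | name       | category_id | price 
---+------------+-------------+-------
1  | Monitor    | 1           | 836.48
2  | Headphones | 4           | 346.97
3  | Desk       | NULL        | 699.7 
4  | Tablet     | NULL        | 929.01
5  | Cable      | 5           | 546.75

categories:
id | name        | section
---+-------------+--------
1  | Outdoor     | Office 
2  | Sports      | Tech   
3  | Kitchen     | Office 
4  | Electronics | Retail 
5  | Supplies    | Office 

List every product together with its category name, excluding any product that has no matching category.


INNER JOIN keeps only products rows whose category_id matches an id in categories. Walk through each product:
  - product 1 (Monitor): category_id=1 -> matches Outdoor
  - product 2 (Headphones): category_id=4 -> matches Electronics
  - product 3 (Desk): category_id=NULL, no match -> dropped
  - product 4 (Tablet): category_id=NULL, no match -> dropped
  - product 5 (Cable): category_id=5 -> matches Supplies
So 2 of 5 rows are dropped.

SQL:
SELECT a.name, b.name AS category
FROM products a
INNER JOIN categories b ON a.category_id = b.id

Result:
name       | category   
-----------+------------
Monitor    | Outdoor    
Headphones | Electronics
Cable      | Supplies   


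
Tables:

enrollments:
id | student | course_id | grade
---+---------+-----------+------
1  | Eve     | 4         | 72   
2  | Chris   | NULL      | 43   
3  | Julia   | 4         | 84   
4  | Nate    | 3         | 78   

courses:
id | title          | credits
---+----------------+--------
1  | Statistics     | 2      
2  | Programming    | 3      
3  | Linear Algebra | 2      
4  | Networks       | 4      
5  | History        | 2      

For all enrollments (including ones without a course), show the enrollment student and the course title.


LEFT JOIN keeps every row from enrollments (the left table); where course_id has no match in courses, the course columns become NULL. Walk through each enrollment:
  - enrollment 1 (Eve): course_id=4 -> matches Networks
  - enrollment 2 (Chris): course_id=NULL, no match -> kept with NULL
  - enrollment 3 (Julia): course_id=4 -> matches Networks
  - enrollment 4 (Nate): course_id=3 -> matches Linear Algebra
All 4 rows appear; 1 has NULL course.

SQL:
SELECT a.student, b.title AS course
FROM enrollments a
LEFT JOIN courses b ON a.course_id = b.id

Result:
student | course        
--------+---------------
Eve     | Networks      
Chris   | NULL          
Julia   | Networks      
Nate    | Linear Algebra


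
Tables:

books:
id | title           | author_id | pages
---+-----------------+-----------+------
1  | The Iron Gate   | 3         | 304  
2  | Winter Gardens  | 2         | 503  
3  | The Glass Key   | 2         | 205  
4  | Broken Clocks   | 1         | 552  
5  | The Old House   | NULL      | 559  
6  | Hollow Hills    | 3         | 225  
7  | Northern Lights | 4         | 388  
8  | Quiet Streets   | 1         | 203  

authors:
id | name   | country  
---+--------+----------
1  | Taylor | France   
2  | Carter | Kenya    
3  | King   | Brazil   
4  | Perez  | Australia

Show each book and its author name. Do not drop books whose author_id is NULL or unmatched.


LEFT JOIN keeps every row from books (the left table); where author_id has no match in authors, the author columns become NULL. Walk through each book:
  - book 1 (The Iron Gate): author_id=3 -> matches King
  - book 2 (Winter Gardens): author_id=2 -> matches Carter
  - book 3 (The Glass Key): author_id=2 -> matches Carter
  - book 4 (Broken Clocks): author_id=1 -> matches Taylor
  - book 5 (The Old House): author_id=NULL, no match -> kept with NULL
  - book 6 (Hollow Hills): author_id=3 -> matches King
  - book 7 (Northern Lights): author_id=4 -> matches Perez
  - book 8 (Quiet Streets): author_id=1 -> matches Taylor
All 8 rows appear; 1 has NULL author.

SQL:
SELECT a.title, b.name AS author
FROM books a
LEFT JOIN authors b ON a.author_id = b.id

Result:
title           | author
----------------+-------
The Iron Gate   | King  
Winter Gardens  | Carter
The Glass Key   | Carter
Broken Clocks   | Taylor
The Old House   | NULL  
Hollow Hills    | King  
Northern Lights | Perez 
Quiet Streets   | Taylor


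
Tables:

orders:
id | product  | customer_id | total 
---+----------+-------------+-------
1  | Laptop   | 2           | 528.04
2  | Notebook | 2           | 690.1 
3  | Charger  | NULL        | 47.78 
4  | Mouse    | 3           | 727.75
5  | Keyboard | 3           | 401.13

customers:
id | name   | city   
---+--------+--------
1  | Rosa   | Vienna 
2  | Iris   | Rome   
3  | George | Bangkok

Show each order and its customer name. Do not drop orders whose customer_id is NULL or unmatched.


LEFT JOIN keeps every row from orders (the left table); where customer_id has no match in customers, the customer columns become NULL. Walk through each order:
  - order 1 (Laptop): customer_id=2 -> matches Iris
  - order 2 (Notebook): customer_id=2 -> matches Iris
  - order 3 (Charger): customer_id=NULL, no match -> kept with NULL
  - order 4 (Mouse): customer_id=3 -> matches George
  - order 5 (Keyboard): customer_id=3 -> matches George
All 5 rows appear; 1 has NULL customer.

SQL:
SELECT a.product, b.name AS customer
FROM orders a
LEFT JOIN customers b ON a.customer_id = b.id

Result:
product  | customer
---------+---------
Laptop   | Iris    
Notebook | Iris    
Charger  | NULL    
Mouse    | George  
Keyboard | George  


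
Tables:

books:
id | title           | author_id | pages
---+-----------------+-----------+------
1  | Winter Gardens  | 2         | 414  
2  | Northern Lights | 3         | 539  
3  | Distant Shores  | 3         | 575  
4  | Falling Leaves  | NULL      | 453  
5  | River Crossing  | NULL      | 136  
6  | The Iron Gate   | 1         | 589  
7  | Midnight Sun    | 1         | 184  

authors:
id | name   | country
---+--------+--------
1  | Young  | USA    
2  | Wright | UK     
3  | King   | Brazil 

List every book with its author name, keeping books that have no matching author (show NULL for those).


LEFT JOIN keeps every row from books (the left table); where author_id has no match in authors, the author columns become NULL. Walk through each book:
  - book 1 (Winter Gardens): author_id=2 -> matches Wright
  - book 2 (Northern Lights): author_id=3 -> matches King
  - book 3 (Distant Shores): author_id=3 -> matches King
  - book 4 (Falling Leaves): author_id=NULL, no match -> kept with NULL
  - book 5 (River Crossing): author_id=NULL, no match -> kept with NULL
  - book 6 (The Iron Gate): author_id=1 -> matches Young
  - book 7 (Midnight Sun): author_id=1 -> matches Young
All 7 rows appear; 2 have NULL author.

SQL:
SELECT a.title, b.name AS author
FROM books a
LEFT JOIN authors b ON a.author_id = b.id

Result:
title           | author
----------------+-------
Winter Gardens  | Wright
Northern Lights | King  
Distant Shores  | King  
Falling Leaves  | NULL  
River Crossing  | NULL  
The Iron Gate   | Young 
Midnight Sun    | Young 


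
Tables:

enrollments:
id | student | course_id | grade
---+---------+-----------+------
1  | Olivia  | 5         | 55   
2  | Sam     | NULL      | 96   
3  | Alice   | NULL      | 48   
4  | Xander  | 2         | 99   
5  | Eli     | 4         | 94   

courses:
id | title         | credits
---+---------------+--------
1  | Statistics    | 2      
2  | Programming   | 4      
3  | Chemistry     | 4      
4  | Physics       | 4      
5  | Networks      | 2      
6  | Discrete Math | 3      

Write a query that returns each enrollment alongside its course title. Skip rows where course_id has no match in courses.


INNER JOIN keeps only enrollments rows whose course_id matches an id in courses. Walk through each enrollment:
  - enrollment 1 (Olivia): course_id=5 -> matches Networks
  - enrollment 2 (Sam): course_id=NULL, no match -> dropped
  - enrollment 3 (Alice): course_id=NULL, no match -> dropped
  - enrollment 4 (Xander): course_id=2 -> matches Programming
  - enrollment 5 (Eli): course_id=4 -> matches Physics
So 2 of 5 rows are dropped.

SQL:
SELECT a.student, b.title AS course
FROM enrollments a
INNER JOIN courses b ON a.course_id = b.id

Result:
student | course     
--------+------------
Olivia  | Networks   
Xander  | Programming
Eli     | Physics    


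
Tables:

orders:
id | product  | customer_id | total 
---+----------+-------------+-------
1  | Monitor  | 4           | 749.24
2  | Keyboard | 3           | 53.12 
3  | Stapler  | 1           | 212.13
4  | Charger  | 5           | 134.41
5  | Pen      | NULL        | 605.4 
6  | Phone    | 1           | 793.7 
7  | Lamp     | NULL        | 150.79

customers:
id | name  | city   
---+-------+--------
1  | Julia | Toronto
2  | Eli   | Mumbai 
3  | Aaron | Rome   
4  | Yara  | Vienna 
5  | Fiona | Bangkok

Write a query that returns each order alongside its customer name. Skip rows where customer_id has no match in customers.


INNER JOIN keeps only orders rows whose customer_id matches an id in customers. Walk through each order:
  - order 1 (Monitor): customer_id=4 -> matches Yara
  - order 2 (Keyboard): customer_id=3 -> matches Aaron
  - order 3 (Stapler): customer_id=1 -> matches Julia
  - order 4 (Charger): customer_id=5 -> matches Fiona
  - order 5 (Pen): customer_id=NULL, no match -> dropped
  - order 6 (Phone): customer_id=1 -> matches Julia
  - order 7 (Lamp): customer_id=NULL, no match -> dropped
So 2 of 7 rows are dropped.

SQL:
SELECT a.product, b.name AS customer
FROM orders a
INNER JOIN customers b ON a.customer_id = b.id

Result:
product  | customer
---------+---------
Monitor  | Yara    
Keyboard | Aaron   
Stapler  | Julia   
Charger  | Fiona   
Phone    | Julia   


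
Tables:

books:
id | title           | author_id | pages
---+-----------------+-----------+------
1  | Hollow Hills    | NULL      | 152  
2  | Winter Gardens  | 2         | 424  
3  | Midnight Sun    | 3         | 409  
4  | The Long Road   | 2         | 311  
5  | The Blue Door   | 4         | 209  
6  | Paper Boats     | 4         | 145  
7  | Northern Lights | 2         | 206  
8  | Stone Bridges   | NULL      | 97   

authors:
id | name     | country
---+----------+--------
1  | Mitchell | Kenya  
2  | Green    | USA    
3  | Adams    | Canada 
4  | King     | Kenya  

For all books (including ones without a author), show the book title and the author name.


LEFT JOIN keeps every row from books (the left table); where author_id has no match in authors, the author columns become NULL. Walk through each book:
  - book 1 (Hollow Hills): author_id=NULL, no match -> kept with NULL
  - book 2 (Winter Gardens): author_id=2 -> matches Green
  - book 3 (Midnight Sun): author_id=3 -> matches Adams
  - book 4 (The Long Road): author_id=2 -> matches Green
  - book 5 (The Blue Door): author_id=4 -> matches King
  - book 6 (Paper Boats): author_id=4 -> matches King
  - book 7 (Northern Lights): author_id=2 -> matches Green
  - book 8 (Stone Bridges): author_id=NULL, no match -> kept with NULL
All 8 rows appear; 2 have NULL author.

SQL:
SELECT a.title, b.name AS author
FROM books a
LEFT JOIN authors b ON a.author_id = b.id

Result:
title           | author
----------------+-------
Hollow Hills    | NULL  
Winter Gardens  | Green 
Midnight Sun    | Adams 
The Long Road   | Green 
The Blue Door   | King  
Paper Boats     | King  
Northern Lights | Green 
Stone Bridges   | NULL  


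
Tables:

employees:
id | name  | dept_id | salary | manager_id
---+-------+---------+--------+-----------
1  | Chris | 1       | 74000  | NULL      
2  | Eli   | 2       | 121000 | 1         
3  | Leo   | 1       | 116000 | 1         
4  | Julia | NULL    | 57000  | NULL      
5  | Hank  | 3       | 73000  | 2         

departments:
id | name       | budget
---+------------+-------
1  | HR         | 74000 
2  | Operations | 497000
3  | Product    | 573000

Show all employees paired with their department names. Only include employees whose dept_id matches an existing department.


INNER JOIN keeps only employees rows whose dept_id matches an id in departments. Walk through each employee:
  - employee 1 (Chris): dept_id=1 -> matches HR
  - employee 2 (Eli): dept_id=2 -> matches Operations
  - employee 3 (Leo): dept_id=1 -> matches HR
  - employee 4 (Julia): dept_id=NULL, no match -> dropped
  - employee 5 (Hank): dept_id=3 -> matches Product
So 1 of 5 rows is dropped.

SQL:
SELECT a.name, b.name AS department
FROM employees a
INNER JOIN departments b ON a.dept_id = b.id

Result:
name  | department
------+-----------
Chris | HR        
Eli   | Operations
Leo   | HR        
Hank  | Product   


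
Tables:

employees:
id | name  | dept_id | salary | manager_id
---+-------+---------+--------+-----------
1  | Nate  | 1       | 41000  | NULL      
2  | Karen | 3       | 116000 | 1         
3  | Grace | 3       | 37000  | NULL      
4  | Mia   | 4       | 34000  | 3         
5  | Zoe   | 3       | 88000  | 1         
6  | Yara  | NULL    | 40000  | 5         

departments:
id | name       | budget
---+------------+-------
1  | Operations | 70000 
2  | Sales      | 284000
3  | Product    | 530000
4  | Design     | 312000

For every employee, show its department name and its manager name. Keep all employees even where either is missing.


Two LEFT JOINs from the same base table employees: one to departments via dept_id, one to employees itself via manager_id. Both are LEFT so every employee is preserved.
Match against departments:
  - employee 1 (Nate): dept_id=1 -> matches Operations
  - employee 2 (Karen): dept_id=3 -> matches Product
  - employee 3 (Grace): dept_id=3 -> matches Product
  - employee 4 (Mia): dept_id=4 -> matches Design
  - employee 5 (Zoe): dept_id=3 -> matches Product
  - employee 6 (Yara): dept_id=NULL, no match -> kept with NULL
Match against employees (self):
  - employee 1 (Nate): manager_id=NULL -> NULL
  - employee 2 (Karen): manager_id=1 -> Nate
  - employee 3 (Grace): manager_id=NULL -> NULL
  - employee 4 (Mia): manager_id=3 -> Grace
  - employee 5 (Zoe): manager_id=1 -> Nate
  - employee 6 (Yara): manager_id=5 -> Zoe

SQL:
SELECT a.name, b.name AS department, c.name AS manager
FROM employees a
LEFT JOIN departments b ON a.dept_id = b.id
LEFT JOIN employees c ON a.manager_id = c.id

Result:
name  | department | manager
------+------------+--------
Nate  | Operations | NULL   
Karen | Product    | Nate   
Grace | Product    | NULL   
Mia   | Design     | Grace  
Zoe   | Product    | Nate   
Yara  | NULL       | Zoe    


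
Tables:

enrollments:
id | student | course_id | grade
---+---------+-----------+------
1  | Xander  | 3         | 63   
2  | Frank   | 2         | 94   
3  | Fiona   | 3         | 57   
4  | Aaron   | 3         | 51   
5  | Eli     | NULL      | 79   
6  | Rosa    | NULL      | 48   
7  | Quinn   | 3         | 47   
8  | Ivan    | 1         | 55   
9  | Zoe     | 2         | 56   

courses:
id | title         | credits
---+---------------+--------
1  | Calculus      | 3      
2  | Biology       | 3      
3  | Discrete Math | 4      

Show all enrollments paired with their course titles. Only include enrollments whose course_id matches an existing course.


INNER JOIN keeps only enrollments rows whose course_id matches an id in courses. Walk through each enrollment:
  - enrollment 1 (Xander): course_id=3 -> matches Discrete Math
  - enrollment 2 (Frank): course_id=2 -> matches Biology
  - enrollment 3 (Fiona): course_id=3 -> matches Discrete Math
  - enrollment 4 (Aaron): course_id=3 -> matches Discrete Math
  - enrollment 5 (Eli): course_id=NULL, no match -> dropped
  - enrollment 6 (Rosa): course_id=NULL, no match -> dropped
  - enrollment 7 (Quinn): course_id=3 -> matches Discrete Math
  - enrollment 8 (Ivan): course_id=1 -> matches Calculus
  - enrollment 9 (Zoe): course_id=2 -> matches Biology
So 2 of 9 rows are dropped.

SQL:
SELECT a.student, b.title AS course
FROM enrollments a
INNER JOIN courses b ON a.course_id = b.id

Result:
student | course       
--------+--------------
Xander  | Discrete Math
Frank   | Biology      
Fiona   | Discrete Math
Aaron   | Discrete Math
Quinn   | Discrete Math
Ivan    | Calculus     
Zoe     | Biology      


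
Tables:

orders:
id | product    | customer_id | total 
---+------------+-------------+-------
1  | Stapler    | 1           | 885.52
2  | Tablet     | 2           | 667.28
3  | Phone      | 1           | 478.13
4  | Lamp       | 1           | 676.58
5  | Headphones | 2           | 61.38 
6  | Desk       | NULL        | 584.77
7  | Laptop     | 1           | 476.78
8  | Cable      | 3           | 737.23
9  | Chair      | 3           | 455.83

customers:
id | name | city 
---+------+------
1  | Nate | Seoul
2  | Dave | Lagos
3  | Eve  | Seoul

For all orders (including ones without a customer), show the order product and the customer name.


LEFT JOIN keeps every row from orders (the left table); where customer_id has no match in customers, the customer columns become NULL. Walk through each order:
  - order 1 (Stapler): customer_id=1 -> matches Nate
  - order 2 (Tablet): customer_id=2 -> matches Dave
  - order 3 (Phone): customer_id=1 -> matches Nate
  - order 4 (Lamp): customer_id=1 -> matches Nate
  - order 5 (Headphones): customer_id=2 -> matches Dave
  - order 6 (Desk): customer_id=NULL, no match -> kept with NULL
  - order 7 (Laptop): customer_id=1 -> matches Nate
  - order 8 (Cable): customer_id=3 -> matches Eve
  - order 9 (Chair): customer_id=3 -> matches Eve
All 9 rows appear; 1 has NULL customer.

SQL:
SELECT a.product, b.name AS customer
FROM orders a
LEFT JOIN customers b ON a.customer_id = b.id

Result:
product    | customer
-----------+---------
Stapler    | Nate    
Tablet     | Dave    
Phone      | Nate    
Lamp       | Nate    
Headphones | Dave    
Desk       | NULL    
Laptop     | Nate    
Cable      | Eve     
Chair      | Eve     


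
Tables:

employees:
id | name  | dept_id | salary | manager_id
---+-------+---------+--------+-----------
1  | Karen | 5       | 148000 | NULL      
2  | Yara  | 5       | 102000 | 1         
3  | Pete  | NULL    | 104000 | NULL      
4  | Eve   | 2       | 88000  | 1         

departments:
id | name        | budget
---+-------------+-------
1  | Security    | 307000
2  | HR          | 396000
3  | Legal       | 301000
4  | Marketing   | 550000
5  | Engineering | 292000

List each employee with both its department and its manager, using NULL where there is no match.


Two LEFT JOINs from the same base table employees: one to departments via dept_id, one to employees itself via manager_id. Both are LEFT so every employee is preserved.
Match against departments:
  - employee 1 (Karen): dept_id=5 -> matches Engineering
  - employee 2 (Yara): dept_id=5 -> matches Engineering
  - employee 3 (Pete): dept_id=NULL, no match -> kept with NULL
  - employee 4 (Eve): dept_id=2 -> matches HR
Match against employees (self):
  - employee 1 (Karen): manager_id=NULL -> NULL
  - employee 2 (Yara): manager_id=1 -> Karen
  - employee 3 (Pete): manager_id=NULL -> NULL
  - employee 4 (Eve): manager_id=1 -> Karen

SQL:
SELECT a.name, b.name AS department, c.name AS manager
FROM employees a
LEFT JOIN departments b ON a.dept_id = b.id
LEFT JOIN employees c ON a.manager_id = c.id

Result:
name  | department  | manager
------+-------------+--------
Karen | Engineering | NULL   
Yara  | Engineering | Karen  
Pete  | NULL        | NULL   
Eve   | HR          | Karen  


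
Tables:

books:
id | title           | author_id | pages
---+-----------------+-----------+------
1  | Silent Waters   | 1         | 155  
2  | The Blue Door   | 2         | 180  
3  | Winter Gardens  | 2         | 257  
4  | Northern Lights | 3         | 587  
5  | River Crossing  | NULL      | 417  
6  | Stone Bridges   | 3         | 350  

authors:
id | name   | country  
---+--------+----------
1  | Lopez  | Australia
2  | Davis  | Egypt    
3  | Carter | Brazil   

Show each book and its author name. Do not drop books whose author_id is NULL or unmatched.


LEFT JOIN keeps every row from books (the left table); where author_id has no match in authors, the author columns become NULL. Walk through each book:
  - book 1 (Silent Waters): author_id=1 -> matches Lopez
  - book 2 (The Blue Door): author_id=2 -> matches Davis
  - book 3 (Winter Gardens): author_id=2 -> matches Davis
  - book 4 (Northern Lights): author_id=3 -> matches Carter
  - book 5 (River Crossing): author_id=NULL, no match -> kept with NULL
  - book 6 (Stone Bridges): author_id=3 -> matches Carter
All 6 rows appear; 1 has NULL author.

SQL:
SELECT a.title, b.name AS author
FROM books a
LEFT JOIN authors b ON a.author_id = b.id

Result:
title           | author
----------------+-------
Silent Waters   | Lopez 
The Blue Door   | Davis 
Winter Gardens  | Davis 
Northern Lights | Carter
River Crossing  | NULL  
Stone Bridges   | Carter


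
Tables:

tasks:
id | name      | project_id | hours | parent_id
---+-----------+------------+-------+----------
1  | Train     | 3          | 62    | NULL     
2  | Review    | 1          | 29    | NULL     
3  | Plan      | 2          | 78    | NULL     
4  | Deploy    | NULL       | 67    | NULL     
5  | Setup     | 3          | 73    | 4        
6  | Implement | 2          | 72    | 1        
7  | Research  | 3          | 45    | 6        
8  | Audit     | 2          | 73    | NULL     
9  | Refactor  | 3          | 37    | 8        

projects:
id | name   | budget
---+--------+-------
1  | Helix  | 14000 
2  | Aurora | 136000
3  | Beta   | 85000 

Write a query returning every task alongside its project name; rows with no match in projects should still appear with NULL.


LEFT JOIN keeps every row from tasks (the left table); where project_id has no match in projects, the project columns become NULL. Walk through each task:
  - task 1 (Train): project_id=3 -> matches Beta
  - task 2 (Review): project_id=1 -> matches Helix
  - task 3 (Plan): project_id=2 -> matches Aurora
  - task 4 (Deploy): project_id=NULL, no match -> kept with NULL
  - task 5 (Setup): project_id=3 -> matches Beta
  - task 6 (Implement): project_id=2 -> matches Aurora
  - task 7 (Research): project_id=3 -> matches Beta
  - task 8 (Audit): project_id=2 -> matches Aurora
  - task 9 (Refactor): project_id=3 -> matches Beta
All 9 rows appear; 1 has NULL project.

SQL:
SELECT a.name, b.name AS project
FROM tasks a
LEFT JOIN projects b ON a.project_id = b.id

Result:
name      | project
----------+--------
Train     | Beta   
Review    | Helix  
Plan      | Aurora 
Deploy    | NULL   
Setup     | Beta   
Implement | Aurora 
Research  | Beta   
Audit     | Aurora 
Refactor  | Beta   


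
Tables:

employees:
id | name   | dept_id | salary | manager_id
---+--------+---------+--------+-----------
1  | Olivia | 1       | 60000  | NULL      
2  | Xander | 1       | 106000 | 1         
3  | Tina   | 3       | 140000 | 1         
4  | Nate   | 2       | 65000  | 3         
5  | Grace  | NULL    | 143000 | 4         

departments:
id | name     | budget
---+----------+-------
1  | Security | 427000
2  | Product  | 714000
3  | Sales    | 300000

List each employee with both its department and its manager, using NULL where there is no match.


Two LEFT JOINs from the same base table employees: one to departments via dept_id, one to employees itself via manager_id. Both are LEFT so every employee is preserved.
Match against departments:
  - employee 1 (Olivia): dept_id=1 -> matches Security
  - employee 2 (Xander): dept_id=1 -> matches Security
  - employee 3 (Tina): dept_id=3 -> matches Sales
  - employee 4 (Nate): dept_id=2 -> matches Product
  - employee 5 (Grace): dept_id=NULL, no match -> kept with NULL
Match against employees (self):
  - employee 1 (Olivia): manager_id=NULL -> NULL
  - employee 2 (Xander): manager_id=1 -> Olivia
  - employee 3 (Tina): manager_id=1 -> Olivia
  - employee 4 (Nate): manager_id=3 -> Tina
  - employee 5 (Grace): manager_id=4 -> Nate

SQL:
SELECT a.name, b.name AS department, c.name AS manager
FROM employees a
LEFT JOIN departments b ON a.dept_id = b.id
LEFT JOIN employees c ON a.manager_id = c.id

Result:
name   | department | manager
-------+------------+--------
Olivia | Security   | NULL   
Xander | Security   | Olivia 
Tina   | Sales      | Olivia 
Nate   | Product    | Tina   
Grace  | NULL       | Nate   


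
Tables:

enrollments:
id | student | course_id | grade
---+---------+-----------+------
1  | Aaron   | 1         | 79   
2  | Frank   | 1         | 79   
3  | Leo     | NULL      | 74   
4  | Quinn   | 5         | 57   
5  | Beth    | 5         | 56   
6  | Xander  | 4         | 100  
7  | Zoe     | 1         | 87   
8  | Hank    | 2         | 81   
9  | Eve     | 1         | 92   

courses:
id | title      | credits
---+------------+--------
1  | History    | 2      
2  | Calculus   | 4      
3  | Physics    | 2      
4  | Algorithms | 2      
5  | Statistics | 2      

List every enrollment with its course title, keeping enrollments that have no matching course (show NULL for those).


LEFT JOIN keeps every row from enrollments (the left table); where course_id has no match in courses, the course columns become NULL. Walk through each enrollment:
  - enrollment 1 (Aaron): course_id=1 -> matches History
  - enrollment 2 (Frank): course_id=1 -> matches History
  - enrollment 3 (Leo): course_id=NULL, no match -> kept with NULL
  - enrollment 4 (Quinn): course_id=5 -> matches Statistics
  - enrollment 5 (Beth): course_id=5 -> matches Statistics
  - enrollment 6 (Xander): course_id=4 -> matches Algorithms
  - enrollment 7 (Zoe): course_id=1 -> matches History
  - enrollment 8 (Hank): course_id=2 -> matches Calculus
  - enrollment 9 (Eve): course_id=1 -> matches History
All 9 rows appear; 1 has NULL course.

SQL:
SELECT a.student, b.title AS course
FROM enrollments a
LEFT JOIN courses b ON a.course_id = b.id

Result:
student | course    
--------+-----------
Aaron   | History   
Frank   | History   
Leo     | NULL      
Quinn   | Statistics
Beth    | Statistics
Xander  | Algorithms
Zoe     | History   
Hank    | Calculus  
Eve     | History   


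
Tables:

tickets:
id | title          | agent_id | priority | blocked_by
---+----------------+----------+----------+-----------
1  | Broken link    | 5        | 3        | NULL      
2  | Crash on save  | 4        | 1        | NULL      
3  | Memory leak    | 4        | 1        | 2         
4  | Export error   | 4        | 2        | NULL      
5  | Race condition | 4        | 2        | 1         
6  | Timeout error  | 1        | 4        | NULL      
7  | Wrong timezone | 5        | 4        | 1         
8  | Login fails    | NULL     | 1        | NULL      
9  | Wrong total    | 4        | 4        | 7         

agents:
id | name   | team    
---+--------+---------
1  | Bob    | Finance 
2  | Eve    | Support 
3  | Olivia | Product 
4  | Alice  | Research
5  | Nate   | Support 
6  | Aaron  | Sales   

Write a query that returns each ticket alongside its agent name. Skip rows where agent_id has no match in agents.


INNER JOIN keeps only tickets rows whose agent_id matches an id in agents. Walk through each ticket:
  - ticket 1 (Broken link): agent_id=5 -> matches Nate
  - ticket 2 (Crash on save): agent_id=4 -> matches Alice
  - ticket 3 (Memory leak): agent_id=4 -> matches Alice
  - ticket 4 (Export error): agent_id=4 -> matches Alice
  - ticket 5 (Race condition): agent_id=4 -> matches Alice
  - ticket 6 (Timeout error): agent_id=1 -> matches Bob
  - ticket 7 (Wrong timezone): agent_id=5 -> matches Nate
  - ticket 8 (Login fails): agent_id=NULL, no match -> dropped
  - ticket 9 (Wrong total): agent_id=4 -> matches Alice
So 1 of 9 rows is dropped.

SQL:
SELECT a.title, b.name AS agent
FROM tickets a
INNER JOIN agents b ON a.agent_id = b.id

Result:
title          | agent
---------------+------
Broken link    | Nate 
Crash on save  | Alice
Memory leak    | Alice
Export error   | Alice
Race condition | Alice
Timeout error  | Bob  
Wrong timezone | Nate 
Wrong total    | Alice


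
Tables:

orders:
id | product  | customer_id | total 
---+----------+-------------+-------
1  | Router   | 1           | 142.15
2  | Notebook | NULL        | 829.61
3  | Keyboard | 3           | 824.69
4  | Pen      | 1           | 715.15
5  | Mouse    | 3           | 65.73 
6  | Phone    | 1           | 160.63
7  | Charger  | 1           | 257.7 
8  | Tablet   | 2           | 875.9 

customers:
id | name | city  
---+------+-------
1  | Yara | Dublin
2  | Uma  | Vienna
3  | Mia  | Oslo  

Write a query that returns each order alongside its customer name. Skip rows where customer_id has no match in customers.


INNER JOIN keeps only orders rows whose customer_id matches an id in customers. Walk through each order:
  - order 1 (Router): customer_id=1 -> matches Yara
  - order 2 (Notebook): customer_id=NULL, no match -> dropped
  - order 3 (Keyboard): customer_id=3 -> matches Mia
  - order 4 (Pen): customer_id=1 -> matches Yara
  - order 5 (Mouse): customer_id=3 -> matches Mia
  - order 6 (Phone): customer_id=1 -> matches Yara
  - order 7 (Charger): customer_id=1 -> matches Yara
  - order 8 (Tablet): customer_id=2 -> matches Uma
So 1 of 8 rows is dropped.

SQL:
SELECT a.product, b.name AS customer
FROM orders a
INNER JOIN customers b ON a.customer_id = b.id

Result:
product  | customer
---------+---------
Router   | Yara    
Keyboard | Mia     
Pen      | Yara    
Mouse    | Mia     
Phone    | Yara    
Charger  | Yara    
Tablet   | Uma     


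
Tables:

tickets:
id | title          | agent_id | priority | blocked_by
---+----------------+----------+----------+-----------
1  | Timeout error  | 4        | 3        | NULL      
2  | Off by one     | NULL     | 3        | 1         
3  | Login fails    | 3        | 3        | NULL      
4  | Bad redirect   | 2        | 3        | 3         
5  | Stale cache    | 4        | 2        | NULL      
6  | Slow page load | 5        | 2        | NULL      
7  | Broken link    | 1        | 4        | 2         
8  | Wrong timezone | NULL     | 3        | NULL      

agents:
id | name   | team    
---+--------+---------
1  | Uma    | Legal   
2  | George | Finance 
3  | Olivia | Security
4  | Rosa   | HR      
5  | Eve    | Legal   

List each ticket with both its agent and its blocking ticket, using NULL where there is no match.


Two LEFT JOINs from the same base table tickets: one to agents via agent_id, one to tickets itself via blocked_by. Both are LEFT so every ticket is preserved.
Match against agents:
  - ticket 1 (Timeout error): agent_id=4 -> matches Rosa
  - ticket 2 (Off by one): agent_id=NULL, no match -> kept with NULL
  - ticket 3 (Login fails): agent_id=3 -> matches Olivia
  - ticket 4 (Bad redirect): agent_id=2 -> matches George
  - ticket 5 (Stale cache): agent_id=4 -> matches Rosa
  - ticket 6 (Slow page load): agent_id=5 -> matches Eve
  - ticket 7 (Broken link): agent_id=1 -> matches Uma
  - ticket 8 (Wrong timezone): agent_id=NULL, no match -> kept with NULL
Match against tickets (self):
  - ticket 1 (Timeout error): blocked_by=NULL -> NULL
  - ticket 2 (Off by one): blocked_by=1 -> Timeout error
  - ticket 3 (Login fails): blocked_by=NULL -> NULL
  - ticket 4 (Bad redirect): blocked_by=3 -> Login fails
  - ticket 5 (Stale cache): blocked_by=NULL -> NULL
  - ticket 6 (Slow page load): blocked_by=NULL -> NULL
  - ticket 7 (Broken link): blocked_by=2 -> Off by one
  - ticket 8 (Wrong timezone): blocked_by=NULL -> NULL

SQL:
SELECT a.title, b.name AS agent, c.title AS blocked_by
FROM tickets a
LEFT JOIN agents b ON a.agent_id = b.id
LEFT JOIN tickets c ON a.blocked_by = c.id

Result:
title          | agent  | blocked_by   
---------------+--------+--------------
Timeout error  | Rosa   | NULL         
Off by one     | NULL   | Timeout error
Login fails    | Olivia | NULL         
Bad redirect   | George | Login fails  
Stale cache    | Rosa   | NULL         
Slow page load | Eve    | NULL         
Broken link    | Uma    | Off by one   
Wrong timezone | NULL   | NULL         
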